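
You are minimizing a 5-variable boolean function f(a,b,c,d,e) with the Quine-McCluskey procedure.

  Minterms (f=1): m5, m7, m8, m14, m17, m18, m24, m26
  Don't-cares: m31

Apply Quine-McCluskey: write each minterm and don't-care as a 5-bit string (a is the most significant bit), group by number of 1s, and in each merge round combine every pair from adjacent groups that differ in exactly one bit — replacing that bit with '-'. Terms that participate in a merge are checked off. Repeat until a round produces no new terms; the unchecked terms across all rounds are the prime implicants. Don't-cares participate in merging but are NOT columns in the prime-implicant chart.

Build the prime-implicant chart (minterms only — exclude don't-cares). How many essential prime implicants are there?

size-2^0 implicants → 00101(✓)  00111(✓)  01000(✓)  01110  10001  10010(✓)  11000(✓)  11010(✓)  11111
size-2^1 implicants → -1000  001-1  1-010  110-0
Unchecked terms (primes): -1000, 001-1, 01110, 1-010, 10001, 110-0, 11111
Minterm coverage:
  m5 ⊆ 001-1 [E]
  m7 ⊆ 001-1 [E]
  m8 ⊆ -1000 [E]
  m14 ⊆ 01110 [E]
  m17 ⊆ 10001 [E]
  m18 ⊆ 1-010 [E]
  m24 ⊆ -1000,110-0
  m26 ⊆ 1-010,110-0
E = {-1000, 001-1, 01110, 1-010, 10001}

5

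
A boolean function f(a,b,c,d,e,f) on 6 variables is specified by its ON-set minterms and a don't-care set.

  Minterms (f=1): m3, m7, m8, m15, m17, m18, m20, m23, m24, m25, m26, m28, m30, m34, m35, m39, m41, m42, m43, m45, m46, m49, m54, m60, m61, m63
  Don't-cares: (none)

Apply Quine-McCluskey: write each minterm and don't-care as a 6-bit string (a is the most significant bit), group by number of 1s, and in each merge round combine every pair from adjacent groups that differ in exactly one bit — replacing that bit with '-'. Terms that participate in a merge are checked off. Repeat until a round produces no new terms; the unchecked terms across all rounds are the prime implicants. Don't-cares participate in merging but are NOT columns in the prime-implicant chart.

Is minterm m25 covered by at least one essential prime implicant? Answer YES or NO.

Round 0: 000011✓ 000111✓ 001000✓ 001111✓ 010001✓ 010010✓ 010100✓ 010111✓ 011000✓ 011001✓ 011010✓ 011100✓ 011110✓ 100010✓ 100011✓ 100111✓ 101001✓ 101010✓ 101011✓ 101101✓ 101110✓ 110001✓ 110110 111100✓ 111101✓ 111111✓
Round 1: -00011✓ -00111✓ -10001 -11100 0-0111 0-1000 00-111 000-11✓ 01-001 01-010 01-100 011-00✓ 011-10✓ 0110-0✓ 01100- 0111-0✓ 1-1101 10-010✓ 10-011✓ 100-11✓ 10001-✓ 101-01 101-10 1010-1 10101-✓ 1111-1 11110-
Round 2: -00-11 011--0 10-01-
PIs = {-00-11, -10001, -11100, 0-0111, 0-1000, 00-111, 01-001, 01-010, 01-100, 011--0, 01100-, 1-1101, 10-01-, 101-01, 101-10, 1010-1, 110110, 1111-1, 11110-}
Coverage chart:
  m3: -00-11 ←essential
  m7: -00-11,0-0111,00-111
  m8: 0-1000 ←essential
  m15: 00-111 ←essential
  m17: -10001,01-001
  m18: 01-010 ←essential
  m20: 01-100 ←essential
  m23: 0-0111 ←essential
  m24: 0-1000,011--0,01100-
  m25: 01-001,01100-
  m26: 01-010,011--0
  m28: -11100,01-100,011--0
  m30: 011--0 ←essential
  m34: 10-01- ←essential
  m35: -00-11,10-01-
  m39: -00-11 ←essential
  m41: 101-01,1010-1
  m42: 10-01-,101-10
  m43: 10-01-,1010-1
  m45: 1-1101,101-01
  m46: 101-10 ←essential
  m49: -10001 ←essential
  m54: 110110 ←essential
  m60: -11100,11110-
  m61: 1-1101,1111-1,11110-
  m63: 1111-1 ←essential
Essential: -00-11, -10001, 0-0111, 0-1000, 00-111, 01-010, 01-100, 011--0, 10-01-, 101-10, 110110, 1111-1

NO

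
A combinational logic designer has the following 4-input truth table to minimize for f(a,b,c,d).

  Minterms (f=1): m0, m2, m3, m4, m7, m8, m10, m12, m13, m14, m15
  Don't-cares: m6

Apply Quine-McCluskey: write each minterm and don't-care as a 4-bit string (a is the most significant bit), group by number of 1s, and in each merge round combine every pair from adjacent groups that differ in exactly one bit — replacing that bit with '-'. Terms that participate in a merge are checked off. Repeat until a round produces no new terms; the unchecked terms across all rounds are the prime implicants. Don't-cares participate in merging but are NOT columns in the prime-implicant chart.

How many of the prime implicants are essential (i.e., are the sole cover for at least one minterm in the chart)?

Round 0: 0000✓ 0010✓ 0011✓ 0100✓ 0110✓ 0111✓ 1000✓ 1010✓ 1100✓ 1101✓ 1110✓ 1111✓
Round 1: -000✓ -010✓ -100✓ -110✓ -111✓ 0-00✓ 0-10✓ 0-11✓ 00-0✓ 001-✓ 01-0✓ 011-✓ 1-00✓ 1-10✓ 10-0✓ 11-0✓ 11-1✓ 110-✓ 111-✓
Round 2: --00✓ --10✓ -0-0✓ -1-0✓ -11- 0--0✓ 0-1- 1--0✓ 11--
Round 3: ---0
PIs = {---0, -11-, 0-1-, 11--}
Coverage chart:
  m0: ---0 ←essential
  m2: ---0,0-1-
  m3: 0-1- ←essential
  m4: ---0 ←essential
  m7: -11-,0-1-
  m8: ---0 ←essential
  m10: ---0 ←essential
  m12: ---0,11--
  m13: 11-- ←essential
  m14: ---0,-11-,11--
  m15: -11-,11--
Essential: ---0, 0-1-, 11--

3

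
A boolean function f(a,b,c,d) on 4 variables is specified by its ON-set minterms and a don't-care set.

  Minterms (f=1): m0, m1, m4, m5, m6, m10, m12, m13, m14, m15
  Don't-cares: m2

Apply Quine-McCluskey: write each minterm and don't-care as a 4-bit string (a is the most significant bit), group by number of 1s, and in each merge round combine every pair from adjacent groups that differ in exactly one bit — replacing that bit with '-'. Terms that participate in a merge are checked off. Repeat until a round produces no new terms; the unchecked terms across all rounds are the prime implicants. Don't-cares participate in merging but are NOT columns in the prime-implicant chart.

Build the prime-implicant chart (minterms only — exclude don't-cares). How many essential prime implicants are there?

[col 0] 0000*, 0001*, 0010*, 0100*, 0101*, 0110*, 1010*, 1100*, 1101*, 1110*, 1111*
[col 1] -010*, -100*, -101*, -110*, 0-00*, 0-01*, 0-10*, 00-0*, 000-*, 01-0*, 010-*, 1-10*, 11-0*, 11-1*, 110-*, 111-*
[col 2] --10, -1-0, -10-, 0--0, 0-0-, 11--
Prime implicants: --10, -1-0, -10-, 0--0, 0-0-, 11--
PI chart (minterm → PIs covering it):
  0 | 0--0,0-0-
  1 | 0-0-  (sole → essential)
  4 | -1-0,-10-,0--0,0-0-
  5 | -10-,0-0-
  6 | --10,-1-0,0--0
  10 | --10  (sole → essential)
  12 | -1-0,-10-,11--
  13 | -10-,11--
  14 | --10,-1-0,11--
  15 | 11--  (sole → essential)
Essential prime implicants: --10, 0-0-, 11--

3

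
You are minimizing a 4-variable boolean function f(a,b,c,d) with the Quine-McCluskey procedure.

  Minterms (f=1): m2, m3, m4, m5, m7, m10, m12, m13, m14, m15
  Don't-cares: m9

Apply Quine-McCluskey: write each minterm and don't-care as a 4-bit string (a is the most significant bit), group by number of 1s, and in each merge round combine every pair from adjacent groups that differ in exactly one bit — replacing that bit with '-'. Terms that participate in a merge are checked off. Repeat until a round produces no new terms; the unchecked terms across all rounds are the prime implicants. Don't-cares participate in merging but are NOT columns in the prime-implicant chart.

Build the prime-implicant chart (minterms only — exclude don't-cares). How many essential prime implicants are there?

1

[col 0] 0010*, 0011*, 0100*, 0101*, 0111*, 1001*, 1010*, 1100*, 1101*, 1110*, 1111*
[col 1] -010, -100*, -101*, -111*, 0-11, 001-, 01-1*, 010-*, 1-01, 1-10, 11-0*, 11-1*, 110-*, 111-*
[col 2] -1-1, -10-, 11--
Prime implicants: -010, -1-1, -10-, 0-11, 001-, 1-01, 1-10, 11--
PI chart (minterm → PIs covering it):
  2 | -010,001-
  3 | 0-11,001-
  4 | -10-  (sole → essential)
  5 | -1-1,-10-
  7 | -1-1,0-11
  10 | -010,1-10
  12 | -10-,11--
  13 | -1-1,-10-,1-01,11--
  14 | 1-10,11--
  15 | -1-1,11--
Essential prime implicants: -10-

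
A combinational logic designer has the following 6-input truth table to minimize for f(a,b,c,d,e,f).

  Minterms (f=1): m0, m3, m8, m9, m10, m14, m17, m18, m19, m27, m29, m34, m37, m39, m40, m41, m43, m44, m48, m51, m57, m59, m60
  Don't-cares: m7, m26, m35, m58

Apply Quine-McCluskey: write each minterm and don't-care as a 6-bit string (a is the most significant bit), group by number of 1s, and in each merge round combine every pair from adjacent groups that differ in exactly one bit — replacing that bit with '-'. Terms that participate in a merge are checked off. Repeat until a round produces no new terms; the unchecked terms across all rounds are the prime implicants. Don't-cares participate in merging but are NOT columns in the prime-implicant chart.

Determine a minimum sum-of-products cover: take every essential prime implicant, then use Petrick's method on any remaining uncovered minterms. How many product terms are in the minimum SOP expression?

Round 0: 000000✓ 000011✓ 000111✓ 001000✓ 001001✓ 001010✓ 001110✓ 010001✓ 010010✓ 010011✓ 011010✓ 011011✓ 011101 100010✓ 100011✓ 100101✓ 100111✓ 101000✓ 101001✓ 101011✓ 101100✓ 110000 110011✓ 111001✓ 111010✓ 111011✓ 111100✓
Round 1: -00011✓ -00111✓ -01000✓ -01001✓ -10011✓ -11010✓ -11011✓ 0-0011✓ 0-1010 00-000 000-11✓ 001-10 0010-0 00100-✓ 01-010✓ 01-011✓ 0100-1 01001-✓ 01101-✓ 1-0011✓ 1-1001✓ 1-1011✓ 1-1100 10-011✓ 100-11✓ 10001- 1001-1 101-00 1010-1✓ 10100-✓ 11-011✓ 1110-1✓ 11101-✓
Round 2: --0011 -00-11 -0100- -1-011 -1101- 01-01- 1--011 1-10-1
PIs = {--0011, -00-11, -0100-, -1-011, -1101-, 0-1010, 00-000, 001-10, 0010-0, 01-01-, 0100-1, 011101, 1--011, 1-10-1, 1-1100, 10001-, 1001-1, 101-00, 110000}
Coverage chart:
  m0: 00-000 ←essential
  m3: --0011,-00-11
  m8: -0100-,00-000,0010-0
  m9: -0100- ←essential
  m10: 0-1010,001-10,0010-0
  m14: 001-10 ←essential
  m17: 0100-1 ←essential
  m18: 01-01- ←essential
  m19: --0011,-1-011,01-01-,0100-1
  m27: -1-011,-1101-,01-01-
  m29: 011101 ←essential
  m34: 10001- ←essential
  m37: 1001-1 ←essential
  m39: -00-11,1001-1
  m40: -0100-,101-00
  m41: -0100-,1-10-1
  m43: 1--011,1-10-1
  m44: 1-1100,101-00
  m48: 110000 ←essential
  m51: --0011,-1-011,1--011
  m57: 1-10-1 ←essential
  m59: -1-011,-1101-,1--011,1-10-1
  m60: 1-1100 ←essential
Essential: -0100-, 00-000, 001-10, 01-01-, 0100-1, 011101, 1-10-1, 1-1100, 10001-, 1001-1, 110000
Petrick residual → --0011
Min cover (12 terms): c'd'ef + b'cd'e' + a'b'd'e'f' + a'b'cef' + a'bd'e + a'bc'd'f + a'bcde'f + acd'f + acde'f' + ab'c'd'e + ab'c'df + abc'd'e'f'

12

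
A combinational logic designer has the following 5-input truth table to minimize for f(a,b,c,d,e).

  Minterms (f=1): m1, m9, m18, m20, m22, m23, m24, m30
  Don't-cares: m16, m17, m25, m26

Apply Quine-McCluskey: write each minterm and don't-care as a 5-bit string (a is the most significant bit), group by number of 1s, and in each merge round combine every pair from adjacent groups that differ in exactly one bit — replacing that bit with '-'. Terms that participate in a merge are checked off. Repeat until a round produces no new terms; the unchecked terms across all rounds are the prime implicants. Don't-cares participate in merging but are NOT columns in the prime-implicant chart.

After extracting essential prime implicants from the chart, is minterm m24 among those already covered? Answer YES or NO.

size-2^0 implicants → 00001(✓)  01001(✓)  10000(✓)  10001(✓)  10010(✓)  10100(✓)  10110(✓)  10111(✓)  11000(✓)  11001(✓)  11010(✓)  11110(✓)
size-2^1 implicants → -0001(✓)  -1001(✓)  0-001(✓)  1-000(✓)  1-001(✓)  1-010(✓)  1-110(✓)  10-00(✓)  10-10(✓)  100-0(✓)  1000-(✓)  101-0(✓)  1011-  11-10(✓)  110-0(✓)  1100-(✓)
size-2^2 implicants → --001  1--10  1-0-0  1-00-  10--0
Unchecked terms (primes): --001, 1--10, 1-0-0, 1-00-, 10--0, 1011-
Minterm coverage:
  m1 ⊆ --001 [E]
  m9 ⊆ --001 [E]
  m18 ⊆ 1--10,1-0-0,10--0
  m20 ⊆ 10--0 [E]
  m22 ⊆ 1--10,10--0,1011-
  m23 ⊆ 1011- [E]
  m24 ⊆ 1-0-0,1-00-
  m30 ⊆ 1--10 [E]
E = {--001, 1--10, 10--0, 1011-}

NO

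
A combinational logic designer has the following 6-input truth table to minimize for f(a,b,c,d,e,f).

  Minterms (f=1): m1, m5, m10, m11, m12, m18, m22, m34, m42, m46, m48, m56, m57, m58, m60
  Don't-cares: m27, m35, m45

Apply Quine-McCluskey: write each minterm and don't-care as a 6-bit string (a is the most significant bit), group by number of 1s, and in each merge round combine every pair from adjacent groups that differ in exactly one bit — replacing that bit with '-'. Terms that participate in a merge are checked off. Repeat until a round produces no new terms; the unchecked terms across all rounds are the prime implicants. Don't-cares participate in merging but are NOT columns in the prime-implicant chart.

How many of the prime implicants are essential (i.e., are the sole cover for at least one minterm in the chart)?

size-2^0 implicants → 000001(✓)  000101(✓)  001010(✓)  001011(✓)  001100  010010(✓)  010110(✓)  011011(✓)  100010(✓)  100011(✓)  101010(✓)  101101  101110(✓)  110000(✓)  111000(✓)  111001(✓)  111010(✓)  111100(✓)
size-2^1 implicants → -01010  0-1011  000-01  00101-  010-10  1-1010  10-010  10001-  101-10  11-000  111-00  1110-0  11100-
Unchecked terms (primes): -01010, 0-1011, 000-01, 00101-, 001100, 010-10, 1-1010, 10-010, 10001-, 101-10, 101101, 11-000, 111-00, 1110-0, 11100-
Minterm coverage:
  m1 ⊆ 000-01 [E]
  m5 ⊆ 000-01 [E]
  m10 ⊆ -01010,00101-
  m11 ⊆ 0-1011,00101-
  m12 ⊆ 001100 [E]
  m18 ⊆ 010-10 [E]
  m22 ⊆ 010-10 [E]
  m34 ⊆ 10-010,10001-
  m42 ⊆ -01010,1-1010,10-010,101-10
  m46 ⊆ 101-10 [E]
  m48 ⊆ 11-000 [E]
  m56 ⊆ 11-000,111-00,1110-0,11100-
  m57 ⊆ 11100- [E]
  m58 ⊆ 1-1010,1110-0
  m60 ⊆ 111-00 [E]
E = {000-01, 001100, 010-10, 101-10, 11-000, 111-00, 11100-}

7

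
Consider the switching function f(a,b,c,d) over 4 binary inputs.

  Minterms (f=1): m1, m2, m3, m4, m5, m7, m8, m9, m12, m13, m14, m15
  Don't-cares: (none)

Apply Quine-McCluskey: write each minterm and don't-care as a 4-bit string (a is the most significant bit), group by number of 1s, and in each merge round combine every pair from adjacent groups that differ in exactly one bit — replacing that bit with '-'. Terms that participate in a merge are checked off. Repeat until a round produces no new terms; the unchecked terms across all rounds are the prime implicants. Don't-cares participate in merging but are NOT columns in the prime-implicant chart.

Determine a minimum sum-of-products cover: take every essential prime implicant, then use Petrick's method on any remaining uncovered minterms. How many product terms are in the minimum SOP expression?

size-2^0 implicants → 0001(✓)  0010(✓)  0011(✓)  0100(✓)  0101(✓)  0111(✓)  1000(✓)  1001(✓)  1100(✓)  1101(✓)  1110(✓)  1111(✓)
size-2^1 implicants → -001(✓)  -100(✓)  -101(✓)  -111(✓)  0-01(✓)  0-11(✓)  00-1(✓)  001-  01-1(✓)  010-(✓)  1-00(✓)  1-01(✓)  100-(✓)  11-0(✓)  11-1(✓)  110-(✓)  111-(✓)
size-2^2 implicants → --01  -1-1  -10-  0--1  1-0-  11--
Unchecked terms (primes): --01, -1-1, -10-, 0--1, 001-, 1-0-, 11--
Minterm coverage:
  m1 ⊆ --01,0--1
  m2 ⊆ 001- [E]
  m3 ⊆ 0--1,001-
  m4 ⊆ -10- [E]
  m5 ⊆ --01,-1-1,-10-,0--1
  m7 ⊆ -1-1,0--1
  m8 ⊆ 1-0- [E]
  m9 ⊆ --01,1-0-
  m12 ⊆ -10-,1-0-,11--
  m13 ⊆ --01,-1-1,-10-,1-0-,11--
  m14 ⊆ 11-- [E]
  m15 ⊆ -1-1,11--
E = {-10-, 001-, 1-0-, 11--}
Petrick residual → 0--1
Cover = bc' + a'd + a'b'c + ac' + ab  |cover|=5

5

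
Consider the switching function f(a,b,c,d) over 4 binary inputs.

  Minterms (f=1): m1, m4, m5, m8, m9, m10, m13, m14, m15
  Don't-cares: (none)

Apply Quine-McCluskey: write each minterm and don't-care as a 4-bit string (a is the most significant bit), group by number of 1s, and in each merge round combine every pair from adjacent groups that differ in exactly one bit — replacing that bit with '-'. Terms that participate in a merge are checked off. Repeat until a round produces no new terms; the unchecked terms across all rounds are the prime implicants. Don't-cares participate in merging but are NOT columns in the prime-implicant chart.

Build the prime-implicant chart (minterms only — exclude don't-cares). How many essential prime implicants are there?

2

size-2^0 implicants → 0001(✓)  0100(✓)  0101(✓)  1000(✓)  1001(✓)  1010(✓)  1101(✓)  1110(✓)  1111(✓)
size-2^1 implicants → -001(✓)  -101(✓)  0-01(✓)  010-  1-01(✓)  1-10  10-0  100-  11-1  111-
size-2^2 implicants → --01
Unchecked terms (primes): --01, 010-, 1-10, 10-0, 100-, 11-1, 111-
Minterm coverage:
  m1 ⊆ --01 [E]
  m4 ⊆ 010- [E]
  m5 ⊆ --01,010-
  m8 ⊆ 10-0,100-
  m9 ⊆ --01,100-
  m10 ⊆ 1-10,10-0
  m13 ⊆ --01,11-1
  m14 ⊆ 1-10,111-
  m15 ⊆ 11-1,111-
E = {--01, 010-}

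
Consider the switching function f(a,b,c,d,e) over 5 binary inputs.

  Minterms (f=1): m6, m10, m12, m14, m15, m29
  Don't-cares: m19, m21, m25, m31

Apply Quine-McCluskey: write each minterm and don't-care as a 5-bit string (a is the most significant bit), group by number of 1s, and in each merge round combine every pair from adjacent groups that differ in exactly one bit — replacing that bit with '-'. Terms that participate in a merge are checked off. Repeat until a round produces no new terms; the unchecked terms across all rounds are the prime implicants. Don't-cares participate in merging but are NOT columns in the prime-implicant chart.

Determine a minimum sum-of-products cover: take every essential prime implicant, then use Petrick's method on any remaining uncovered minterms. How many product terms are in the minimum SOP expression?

Round 0: 00110✓ 01010✓ 01100✓ 01110✓ 01111✓ 10011 10101✓ 11001✓ 11101✓ 11111✓
Round 1: -1111 0-110 01-10 011-0 0111- 1-101 11-01 111-1
PIs = {-1111, 0-110, 01-10, 011-0, 0111-, 1-101, 10011, 11-01, 111-1}
Coverage chart:
  m6: 0-110 ←essential
  m10: 01-10 ←essential
  m12: 011-0 ←essential
  m14: 0-110,01-10,011-0,0111-
  m15: -1111,0111-
  m29: 1-101,11-01,111-1
Essential: 0-110, 01-10, 011-0
Petrick residual → -1111, 1-101
Min cover (5 terms): bcde + a'cde' + a'bde' + a'bce' + acd'e

5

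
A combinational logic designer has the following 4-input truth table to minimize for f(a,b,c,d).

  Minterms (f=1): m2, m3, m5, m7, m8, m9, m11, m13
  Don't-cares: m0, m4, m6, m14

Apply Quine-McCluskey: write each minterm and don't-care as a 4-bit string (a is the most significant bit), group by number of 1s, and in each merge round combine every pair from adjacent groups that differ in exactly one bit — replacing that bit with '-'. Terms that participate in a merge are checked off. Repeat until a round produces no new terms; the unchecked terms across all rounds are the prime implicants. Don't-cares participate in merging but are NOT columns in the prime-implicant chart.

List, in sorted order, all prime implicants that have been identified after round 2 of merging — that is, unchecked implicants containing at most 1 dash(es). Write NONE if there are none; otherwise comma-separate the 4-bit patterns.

-000, -011, -101, -110, 1-01, 10-1, 100-

[col 0] 0000*, 0010*, 0011*, 0100*, 0101*, 0110*, 0111*, 1000*, 1001*, 1011*, 1101*, 1110*
[col 1] -000, -011, -101, -110, 0-00*, 0-10*, 0-11*, 00-0*, 001-*, 01-0*, 01-1*, 010-*, 011-*, 1-01, 10-1, 100-
[col 2] 0--0, 0-1-, 01--
Prime implicants: -000, -011, -101, -110, 0--0, 0-1-, 01--, 1-01, 10-1, 100-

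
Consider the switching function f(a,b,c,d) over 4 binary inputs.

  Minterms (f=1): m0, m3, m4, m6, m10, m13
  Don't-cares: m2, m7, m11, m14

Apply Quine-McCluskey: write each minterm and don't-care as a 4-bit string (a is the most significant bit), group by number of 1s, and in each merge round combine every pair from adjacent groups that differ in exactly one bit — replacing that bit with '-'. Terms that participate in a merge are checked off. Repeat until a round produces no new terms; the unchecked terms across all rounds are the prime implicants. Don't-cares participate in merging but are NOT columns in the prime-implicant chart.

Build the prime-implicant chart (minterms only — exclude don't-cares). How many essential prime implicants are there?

2

size-2^0 implicants → 0000(✓)  0010(✓)  0011(✓)  0100(✓)  0110(✓)  0111(✓)  1010(✓)  1011(✓)  1101  1110(✓)
size-2^1 implicants → -010(✓)  -011(✓)  -110(✓)  0-00(✓)  0-10(✓)  0-11(✓)  00-0(✓)  001-(✓)  01-0(✓)  011-(✓)  1-10(✓)  101-(✓)
size-2^2 implicants → --10  -01-  0--0  0-1-
Unchecked terms (primes): --10, -01-, 0--0, 0-1-, 1101
Minterm coverage:
  m0 ⊆ 0--0 [E]
  m3 ⊆ -01-,0-1-
  m4 ⊆ 0--0 [E]
  m6 ⊆ --10,0--0,0-1-
  m10 ⊆ --10,-01-
  m13 ⊆ 1101 [E]
E = {0--0, 1101}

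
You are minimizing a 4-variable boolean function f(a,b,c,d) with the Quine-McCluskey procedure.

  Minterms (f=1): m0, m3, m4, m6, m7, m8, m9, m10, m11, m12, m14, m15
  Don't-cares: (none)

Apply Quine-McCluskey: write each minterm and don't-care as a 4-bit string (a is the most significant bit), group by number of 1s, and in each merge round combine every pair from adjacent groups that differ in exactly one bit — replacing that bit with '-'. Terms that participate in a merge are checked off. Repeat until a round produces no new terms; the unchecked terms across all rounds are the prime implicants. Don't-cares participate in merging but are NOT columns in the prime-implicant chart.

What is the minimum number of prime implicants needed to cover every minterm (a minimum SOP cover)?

4

[col 0] 0000*, 0011*, 0100*, 0110*, 0111*, 1000*, 1001*, 1010*, 1011*, 1100*, 1110*, 1111*
[col 1] -000*, -011*, -100*, -110*, -111*, 0-00*, 0-11*, 01-0*, 011-*, 1-00*, 1-10*, 1-11*, 10-0*, 10-1*, 100-*, 101-*, 11-0*, 111-*
[col 2] --00, --11, -1-0, -11-, 1--0, 1-1-, 10--
Prime implicants: --00, --11, -1-0, -11-, 1--0, 1-1-, 10--
PI chart (minterm → PIs covering it):
  0 | --00  (sole → essential)
  3 | --11  (sole → essential)
  4 | --00,-1-0
  6 | -1-0,-11-
  7 | --11,-11-
  8 | --00,1--0,10--
  9 | 10--  (sole → essential)
  10 | 1--0,1-1-,10--
  11 | --11,1-1-,10--
  12 | --00,-1-0,1--0
  14 | -1-0,-11-,1--0,1-1-
  15 | --11,-11-,1-1-
Essential prime implicants: --00, --11, 10--
Petrick residual → -1-0
Minimum SOP uses 4 PIs: c'd' + cd + bd' + ab'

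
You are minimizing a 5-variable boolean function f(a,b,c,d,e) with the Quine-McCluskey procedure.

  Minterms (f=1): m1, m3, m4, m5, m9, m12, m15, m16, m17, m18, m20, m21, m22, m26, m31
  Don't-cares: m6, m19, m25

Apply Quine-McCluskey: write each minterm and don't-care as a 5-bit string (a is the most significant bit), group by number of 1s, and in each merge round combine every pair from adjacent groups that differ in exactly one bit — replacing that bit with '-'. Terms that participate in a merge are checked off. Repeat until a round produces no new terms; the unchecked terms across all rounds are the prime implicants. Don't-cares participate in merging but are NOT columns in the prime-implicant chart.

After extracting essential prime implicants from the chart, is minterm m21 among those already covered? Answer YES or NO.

size-2^0 implicants → 00001(✓)  00011(✓)  00100(✓)  00101(✓)  00110(✓)  01001(✓)  01100(✓)  01111(✓)  10000(✓)  10001(✓)  10010(✓)  10011(✓)  10100(✓)  10101(✓)  10110(✓)  11001(✓)  11010(✓)  11111(✓)
size-2^1 implicants → -0001(✓)  -0011(✓)  -0100(✓)  -0101(✓)  -0110(✓)  -1001(✓)  -1111  0-001(✓)  0-100  00-01(✓)  000-1(✓)  001-0(✓)  0010-(✓)  1-001(✓)  1-010  10-00(✓)  10-01(✓)  10-10(✓)  100-0(✓)  100-1(✓)  1000-(✓)  1001-(✓)  101-0(✓)  1010-(✓)
size-2^2 implicants → --001  -0-01  -00-1  -01-0  -010-  10--0  10-0-  100--
Unchecked terms (primes): --001, -0-01, -00-1, -01-0, -010-, -1111, 0-100, 1-010, 10--0, 10-0-, 100--
Minterm coverage:
  m1 ⊆ --001,-0-01,-00-1
  m3 ⊆ -00-1 [E]
  m4 ⊆ -01-0,-010-,0-100
  m5 ⊆ -0-01,-010-
  m9 ⊆ --001 [E]
  m12 ⊆ 0-100 [E]
  m15 ⊆ -1111 [E]
  m16 ⊆ 10--0,10-0-,100--
  m17 ⊆ --001,-0-01,-00-1,10-0-,100--
  m18 ⊆ 1-010,10--0,100--
  m20 ⊆ -01-0,-010-,10--0,10-0-
  m21 ⊆ -0-01,-010-,10-0-
  m22 ⊆ -01-0,10--0
  m26 ⊆ 1-010 [E]
  m31 ⊆ -1111 [E]
E = {--001, -00-1, -1111, 0-100, 1-010}

NO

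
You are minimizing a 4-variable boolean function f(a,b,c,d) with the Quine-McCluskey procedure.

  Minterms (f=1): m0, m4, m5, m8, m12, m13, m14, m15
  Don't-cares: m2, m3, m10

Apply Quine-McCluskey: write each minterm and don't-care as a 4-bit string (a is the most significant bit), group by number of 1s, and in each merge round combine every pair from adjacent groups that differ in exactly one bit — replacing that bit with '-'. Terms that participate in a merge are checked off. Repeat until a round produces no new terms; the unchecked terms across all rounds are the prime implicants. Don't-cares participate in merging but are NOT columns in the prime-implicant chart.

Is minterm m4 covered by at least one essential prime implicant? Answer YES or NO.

Round 0: 0000✓ 0010✓ 0011✓ 0100✓ 0101✓ 1000✓ 1010✓ 1100✓ 1101✓ 1110✓ 1111✓
Round 1: -000✓ -010✓ -100✓ -101✓ 0-00✓ 00-0✓ 001- 010-✓ 1-00✓ 1-10✓ 10-0✓ 11-0✓ 11-1✓ 110-✓ 111-✓
Round 2: --00 -0-0 -10- 1--0 11--
PIs = {--00, -0-0, -10-, 001-, 1--0, 11--}
Coverage chart:
  m0: --00,-0-0
  m4: --00,-10-
  m5: -10- ←essential
  m8: --00,-0-0,1--0
  m12: --00,-10-,1--0,11--
  m13: -10-,11--
  m14: 1--0,11--
  m15: 11-- ←essential
Essential: -10-, 11--

YES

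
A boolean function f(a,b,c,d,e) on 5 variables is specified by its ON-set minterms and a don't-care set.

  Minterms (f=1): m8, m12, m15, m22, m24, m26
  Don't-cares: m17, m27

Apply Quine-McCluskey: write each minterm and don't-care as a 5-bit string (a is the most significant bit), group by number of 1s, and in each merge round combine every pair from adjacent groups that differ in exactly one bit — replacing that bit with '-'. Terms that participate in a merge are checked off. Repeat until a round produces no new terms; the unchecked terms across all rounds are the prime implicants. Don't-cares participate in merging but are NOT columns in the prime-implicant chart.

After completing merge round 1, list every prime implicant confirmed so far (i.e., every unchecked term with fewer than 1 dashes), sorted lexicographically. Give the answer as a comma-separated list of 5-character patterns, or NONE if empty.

01111, 10001, 10110

Round 0: 01000✓ 01100✓ 01111 10001 10110 11000✓ 11010✓ 11011✓
Round 1: -1000 01-00 110-0 1101-
PIs = {-1000, 01-00, 01111, 10001, 10110, 110-0, 1101-}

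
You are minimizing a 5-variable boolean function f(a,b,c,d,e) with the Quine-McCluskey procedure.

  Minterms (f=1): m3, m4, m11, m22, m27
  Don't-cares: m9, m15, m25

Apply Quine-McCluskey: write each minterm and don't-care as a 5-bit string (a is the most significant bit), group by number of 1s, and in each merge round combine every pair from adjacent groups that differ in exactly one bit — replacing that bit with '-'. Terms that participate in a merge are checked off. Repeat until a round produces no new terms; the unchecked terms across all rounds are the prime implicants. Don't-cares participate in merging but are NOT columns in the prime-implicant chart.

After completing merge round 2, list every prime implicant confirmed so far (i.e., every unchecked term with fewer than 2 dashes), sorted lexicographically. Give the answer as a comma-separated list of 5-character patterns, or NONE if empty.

0-011, 00100, 01-11, 10110

[col 0] 00011*, 00100, 01001*, 01011*, 01111*, 10110, 11001*, 11011*
[col 1] -1001*, -1011*, 0-011, 01-11, 010-1*, 110-1*
[col 2] -10-1
Prime implicants: -10-1, 0-011, 00100, 01-11, 10110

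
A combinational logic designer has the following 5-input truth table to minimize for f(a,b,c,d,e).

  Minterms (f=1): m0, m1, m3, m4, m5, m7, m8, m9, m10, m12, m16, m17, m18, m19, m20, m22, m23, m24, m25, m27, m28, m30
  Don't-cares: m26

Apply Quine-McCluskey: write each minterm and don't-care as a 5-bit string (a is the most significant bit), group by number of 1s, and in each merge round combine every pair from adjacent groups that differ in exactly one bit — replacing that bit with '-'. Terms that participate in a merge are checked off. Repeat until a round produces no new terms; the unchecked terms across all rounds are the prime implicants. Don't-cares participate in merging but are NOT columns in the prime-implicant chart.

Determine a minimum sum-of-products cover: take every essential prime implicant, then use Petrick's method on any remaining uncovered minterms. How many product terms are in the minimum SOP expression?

7

Round 0: 00000✓ 00001✓ 00011✓ 00100✓ 00101✓ 00111✓ 01000✓ 01001✓ 01010✓ 01100✓ 10000✓ 10001✓ 10010✓ 10011✓ 10100✓ 10110✓ 10111✓ 11000✓ 11001✓ 11010✓ 11011✓ 11100✓ 11110✓
Round 1: -0000✓ -0001✓ -0011✓ -0100✓ -0111✓ -1000✓ -1001✓ -1010✓ -1100✓ 0-000✓ 0-001✓ 0-100✓ 00-00✓ 00-01✓ 00-11✓ 000-1✓ 0000-✓ 001-1✓ 0010-✓ 01-00✓ 010-0✓ 0100-✓ 1-000✓ 1-001✓ 1-010✓ 1-011✓ 1-100✓ 1-110✓ 10-00✓ 10-10✓ 10-11✓ 100-0✓ 100-1✓ 1000-✓ 1001-✓ 101-0✓ 1011-✓ 11-00✓ 11-10✓ 110-0✓ 110-1✓ 1100-✓ 1101-✓ 111-0✓
Round 2: --000✓ --001✓ --100✓ -0-00✓ -0-11 -00-1 -000-✓ -1-00✓ -10-0 -100-✓ 0--00✓ 0-00-✓ 00--1 00-0- 1--00✓ 1--10✓ 1-0-0✓ 1-0-1✓ 1-00-✓ 1-01-✓ 1-1-0✓ 10--0✓ 10-1- 100--✓ 11--0✓ 110--✓
Round 3: ---00 --00- 1---0 1-0--
PIs = {---00, --00-, -0-11, -00-1, -10-0, 00--1, 00-0-, 1---0, 1-0--, 10-1-}
Coverage chart:
  m0: ---00,--00-,00-0-
  m1: --00-,-00-1,00--1,00-0-
  m3: -0-11,-00-1,00--1
  m4: ---00,00-0-
  m5: 00--1,00-0-
  m7: -0-11,00--1
  m8: ---00,--00-,-10-0
  m9: --00- ←essential
  m10: -10-0 ←essential
  m12: ---00 ←essential
  m16: ---00,--00-,1---0,1-0--
  m17: --00-,-00-1,1-0--
  m18: 1---0,1-0--,10-1-
  m19: -0-11,-00-1,1-0--,10-1-
  m20: ---00,1---0
  m22: 1---0,10-1-
  m23: -0-11,10-1-
  m24: ---00,--00-,-10-0,1---0,1-0--
  m25: --00-,1-0--
  m27: 1-0-- ←essential
  m28: ---00,1---0
  m30: 1---0 ←essential
Essential: ---00, --00-, -10-0, 1---0, 1-0--
Petrick residual → -0-11, 00--1
Min cover (7 terms): d'e' + c'd' + b'de + bc'e' + a'b'e + ae' + ac'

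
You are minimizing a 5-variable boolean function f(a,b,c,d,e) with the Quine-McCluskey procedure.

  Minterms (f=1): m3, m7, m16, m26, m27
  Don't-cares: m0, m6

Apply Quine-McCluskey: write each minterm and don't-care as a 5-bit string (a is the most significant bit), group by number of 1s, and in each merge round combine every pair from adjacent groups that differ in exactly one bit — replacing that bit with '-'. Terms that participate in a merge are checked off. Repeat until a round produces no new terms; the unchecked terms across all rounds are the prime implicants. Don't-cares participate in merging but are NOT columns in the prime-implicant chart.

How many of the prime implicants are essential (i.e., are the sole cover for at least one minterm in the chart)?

3

[col 0] 00000*, 00011*, 00110*, 00111*, 10000*, 11010*, 11011*
[col 1] -0000, 00-11, 0011-, 1101-
Prime implicants: -0000, 00-11, 0011-, 1101-
PI chart (minterm → PIs covering it):
  3 | 00-11  (sole → essential)
  7 | 00-11,0011-
  16 | -0000  (sole → essential)
  26 | 1101-  (sole → essential)
  27 | 1101-  (sole → essential)
Essential prime implicants: -0000, 00-11, 1101-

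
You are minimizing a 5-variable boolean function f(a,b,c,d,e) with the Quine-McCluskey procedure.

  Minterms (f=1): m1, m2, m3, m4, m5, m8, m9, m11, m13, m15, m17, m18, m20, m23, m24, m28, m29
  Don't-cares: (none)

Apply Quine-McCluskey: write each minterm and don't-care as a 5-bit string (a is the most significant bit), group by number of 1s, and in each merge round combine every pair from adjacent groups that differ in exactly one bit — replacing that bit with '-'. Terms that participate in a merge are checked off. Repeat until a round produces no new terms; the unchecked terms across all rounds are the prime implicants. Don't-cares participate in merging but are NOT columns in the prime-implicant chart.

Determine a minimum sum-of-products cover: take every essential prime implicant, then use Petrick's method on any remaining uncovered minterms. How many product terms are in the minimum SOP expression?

9

[col 0] 00001*, 00010*, 00011*, 00100*, 00101*, 01000*, 01001*, 01011*, 01101*, 01111*, 10001*, 10010*, 10100*, 10111, 11000*, 11100*, 11101*
[col 1] -0001, -0010, -0100, -1000, -1101, 0-001*, 0-011*, 0-101*, 00-01*, 000-1*, 0001-, 0010-, 01-01*, 01-11*, 010-1*, 0100-, 011-1*, 1-100, 11-00, 1110-
[col 2] 0--01, 0-0-1, 01--1
Prime implicants: -0001, -0010, -0100, -1000, -1101, 0--01, 0-0-1, 0001-, 0010-, 01--1, 0100-, 1-100, 10111, 11-00, 1110-
PI chart (minterm → PIs covering it):
  1 | -0001,0--01,0-0-1
  2 | -0010,0001-
  3 | 0-0-1,0001-
  4 | -0100,0010-
  5 | 0--01,0010-
  8 | -1000,0100-
  9 | 0--01,0-0-1,01--1,0100-
  11 | 0-0-1,01--1
  13 | -1101,0--01,01--1
  15 | 01--1  (sole → essential)
  17 | -0001  (sole → essential)
  18 | -0010  (sole → essential)
  20 | -0100,1-100
  23 | 10111  (sole → essential)
  24 | -1000,11-00
  28 | 1-100,11-00,1110-
  29 | -1101,1110-
Essential prime implicants: -0001, -0010, 01--1, 10111
Petrick residual → -0100, -1000, 0--01, 0-0-1, 1110-
Minimum SOP uses 9 PIs: b'c'd'e + b'c'de' + b'cd'e' + bc'd'e' + a'd'e + a'c'e + a'be + ab'cde + abcd'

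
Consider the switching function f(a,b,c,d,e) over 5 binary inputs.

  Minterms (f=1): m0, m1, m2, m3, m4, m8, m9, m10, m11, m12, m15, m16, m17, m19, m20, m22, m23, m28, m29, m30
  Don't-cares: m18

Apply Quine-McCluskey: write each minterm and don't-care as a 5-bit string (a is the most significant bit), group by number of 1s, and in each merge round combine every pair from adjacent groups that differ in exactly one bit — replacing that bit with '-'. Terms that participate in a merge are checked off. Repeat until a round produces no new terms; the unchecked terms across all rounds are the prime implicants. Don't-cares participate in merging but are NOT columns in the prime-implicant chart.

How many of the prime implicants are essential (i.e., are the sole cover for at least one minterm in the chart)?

Round 0: 00000✓ 00001✓ 00010✓ 00011✓ 00100✓ 01000✓ 01001✓ 01010✓ 01011✓ 01100✓ 01111✓ 10000✓ 10001✓ 10010✓ 10011✓ 10100✓ 10110✓ 10111✓ 11100✓ 11101✓ 11110✓
Round 1: -0000✓ -0001✓ -0010✓ -0011✓ -0100✓ -1100✓ 0-000✓ 0-001✓ 0-010✓ 0-011✓ 0-100✓ 00-00✓ 000-0✓ 000-1✓ 0000-✓ 0001-✓ 01-00✓ 01-11 010-0✓ 010-1✓ 0100-✓ 0101-✓ 1-100✓ 1-110✓ 10-00✓ 10-10✓ 10-11✓ 100-0✓ 100-1✓ 1000-✓ 1001-✓ 101-0✓ 1011-✓ 111-0✓ 1110-
Round 2: --100 -0-00 -00-0✓ -00-1✓ -000-✓ -001-✓ 0--00 0-0-0✓ 0-0-1✓ 0-00-✓ 0-01-✓ 000--✓ 010--✓ 1-1-0 10--0 10-1- 100--✓
Round 3: -00-- 0-0--
PIs = {--100, -0-00, -00--, 0--00, 0-0--, 01-11, 1-1-0, 10--0, 10-1-, 1110-}
Coverage chart:
  m0: -0-00,-00--,0--00,0-0--
  m1: -00--,0-0--
  m2: -00--,0-0--
  m3: -00--,0-0--
  m4: --100,-0-00,0--00
  m8: 0--00,0-0--
  m9: 0-0-- ←essential
  m10: 0-0-- ←essential
  m11: 0-0--,01-11
  m12: --100,0--00
  m15: 01-11 ←essential
  m16: -0-00,-00--,10--0
  m17: -00-- ←essential
  m19: -00--,10-1-
  m20: --100,-0-00,1-1-0,10--0
  m22: 1-1-0,10--0,10-1-
  m23: 10-1- ←essential
  m28: --100,1-1-0,1110-
  m29: 1110- ←essential
  m30: 1-1-0 ←essential
Essential: -00--, 0-0--, 01-11, 1-1-0, 10-1-, 1110-

6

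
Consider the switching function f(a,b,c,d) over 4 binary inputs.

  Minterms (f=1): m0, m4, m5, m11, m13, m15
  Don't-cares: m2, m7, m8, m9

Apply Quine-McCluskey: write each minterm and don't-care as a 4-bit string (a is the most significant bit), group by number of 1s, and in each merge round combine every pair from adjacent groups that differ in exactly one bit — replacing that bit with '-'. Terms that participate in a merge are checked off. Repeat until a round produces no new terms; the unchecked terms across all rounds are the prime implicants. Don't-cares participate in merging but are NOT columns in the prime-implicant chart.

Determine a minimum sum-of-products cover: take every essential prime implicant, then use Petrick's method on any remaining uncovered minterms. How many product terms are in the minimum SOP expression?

size-2^0 implicants → 0000(✓)  0010(✓)  0100(✓)  0101(✓)  0111(✓)  1000(✓)  1001(✓)  1011(✓)  1101(✓)  1111(✓)
size-2^1 implicants → -000  -101(✓)  -111(✓)  0-00  00-0  01-1(✓)  010-  1-01(✓)  1-11(✓)  10-1(✓)  100-  11-1(✓)
size-2^2 implicants → -1-1  1--1
Unchecked terms (primes): -000, -1-1, 0-00, 00-0, 010-, 1--1, 100-
Minterm coverage:
  m0 ⊆ -000,0-00,00-0
  m4 ⊆ 0-00,010-
  m5 ⊆ -1-1,010-
  m11 ⊆ 1--1 [E]
  m13 ⊆ -1-1,1--1
  m15 ⊆ -1-1,1--1
E = {1--1}
Petrick residual → -000, 010-
Cover = b'c'd' + a'bc' + ad  |cover|=3

3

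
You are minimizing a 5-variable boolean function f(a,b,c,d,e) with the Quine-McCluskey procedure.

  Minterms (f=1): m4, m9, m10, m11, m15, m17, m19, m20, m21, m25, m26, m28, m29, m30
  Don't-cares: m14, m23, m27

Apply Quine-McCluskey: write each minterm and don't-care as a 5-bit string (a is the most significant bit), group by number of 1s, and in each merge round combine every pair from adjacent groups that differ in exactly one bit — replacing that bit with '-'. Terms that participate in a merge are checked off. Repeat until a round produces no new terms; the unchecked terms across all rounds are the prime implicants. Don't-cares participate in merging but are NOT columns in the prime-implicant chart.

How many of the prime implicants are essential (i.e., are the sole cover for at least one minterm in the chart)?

3

Round 0: 00100✓ 01001✓ 01010✓ 01011✓ 01110✓ 01111✓ 10001✓ 10011✓ 10100✓ 10101✓ 10111✓ 11001✓ 11010✓ 11011✓ 11100✓ 11101✓ 11110✓
Round 1: -0100 -1001✓ -1010✓ -1011✓ -1110✓ 01-10✓ 01-11✓ 010-1✓ 0101-✓ 0111-✓ 1-001✓ 1-011✓ 1-100✓ 1-101✓ 10-01✓ 10-11✓ 100-1✓ 101-1✓ 1010-✓ 11-01✓ 11-10✓ 110-1✓ 1101-✓ 111-0 1110-✓
Round 2: -1-10 -10-1 -101- 01-1- 1--01 1-0-1 1-10- 10--1
PIs = {-0100, -1-10, -10-1, -101-, 01-1-, 1--01, 1-0-1, 1-10-, 10--1, 111-0}
Coverage chart:
  m4: -0100 ←essential
  m9: -10-1 ←essential
  m10: -1-10,-101-,01-1-
  m11: -10-1,-101-,01-1-
  m15: 01-1- ←essential
  m17: 1--01,1-0-1,10--1
  m19: 1-0-1,10--1
  m20: -0100,1-10-
  m21: 1--01,1-10-,10--1
  m25: -10-1,1--01,1-0-1
  m26: -1-10,-101-
  m28: 1-10-,111-0
  m29: 1--01,1-10-
  m30: -1-10,111-0
Essential: -0100, -10-1, 01-1-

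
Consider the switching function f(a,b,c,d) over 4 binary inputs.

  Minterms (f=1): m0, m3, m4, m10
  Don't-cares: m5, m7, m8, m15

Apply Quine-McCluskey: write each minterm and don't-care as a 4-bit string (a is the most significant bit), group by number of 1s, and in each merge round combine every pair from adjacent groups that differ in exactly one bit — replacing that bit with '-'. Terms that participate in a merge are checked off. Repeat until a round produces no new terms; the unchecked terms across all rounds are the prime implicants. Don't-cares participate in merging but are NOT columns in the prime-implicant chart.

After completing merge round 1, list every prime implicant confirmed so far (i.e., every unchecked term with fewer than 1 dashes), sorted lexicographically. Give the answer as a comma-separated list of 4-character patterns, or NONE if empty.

Round 0: 0000✓ 0011✓ 0100✓ 0101✓ 0111✓ 1000✓ 1010✓ 1111✓
Round 1: -000 -111 0-00 0-11 01-1 010- 10-0
PIs = {-000, -111, 0-00, 0-11, 01-1, 010-, 10-0}

NONE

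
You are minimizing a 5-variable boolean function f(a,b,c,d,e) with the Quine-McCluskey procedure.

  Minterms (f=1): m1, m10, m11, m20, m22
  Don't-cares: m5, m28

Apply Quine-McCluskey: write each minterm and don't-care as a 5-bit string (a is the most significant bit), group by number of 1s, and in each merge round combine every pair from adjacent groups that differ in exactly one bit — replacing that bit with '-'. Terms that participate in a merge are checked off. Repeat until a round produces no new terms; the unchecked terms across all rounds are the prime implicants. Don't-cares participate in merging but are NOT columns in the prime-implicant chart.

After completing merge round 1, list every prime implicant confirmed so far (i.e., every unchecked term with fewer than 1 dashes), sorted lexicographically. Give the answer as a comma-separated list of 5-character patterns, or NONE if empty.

NONE

[col 0] 00001*, 00101*, 01010*, 01011*, 10100*, 10110*, 11100*
[col 1] 00-01, 0101-, 1-100, 101-0
Prime implicants: 00-01, 0101-, 1-100, 101-0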